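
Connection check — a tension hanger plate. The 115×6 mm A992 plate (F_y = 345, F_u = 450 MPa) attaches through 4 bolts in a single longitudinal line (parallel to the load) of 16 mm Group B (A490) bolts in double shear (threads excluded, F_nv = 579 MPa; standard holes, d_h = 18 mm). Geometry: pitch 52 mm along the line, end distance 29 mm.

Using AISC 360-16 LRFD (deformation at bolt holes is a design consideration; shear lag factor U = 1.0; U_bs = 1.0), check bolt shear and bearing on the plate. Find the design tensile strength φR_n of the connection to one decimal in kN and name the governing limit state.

Bolt shear: A_b = π(16)²/4 = 201.06 mm². φR_n = 0.75 × 579 × 201.06 × 4 × 2 = 698.5 kN.
Bearing (6 mm plate, F_u = 450 MPa): end bolts L_c = 29 − 18/2 = 20, R_n = min(1.2×20×6×450, 2.4×16×6×450) = 64.8 kN/bolt; interior L_c = 52 − 18 = 34, R_n = 103.68 kN/bolt. φR_n = 0.75 × (1×64.8 + 3×103.68) = 281.9 kN.
Governing: min(698.5, 281.9) = 281.9 kN → bearing.

281.9 kN (bearing governs)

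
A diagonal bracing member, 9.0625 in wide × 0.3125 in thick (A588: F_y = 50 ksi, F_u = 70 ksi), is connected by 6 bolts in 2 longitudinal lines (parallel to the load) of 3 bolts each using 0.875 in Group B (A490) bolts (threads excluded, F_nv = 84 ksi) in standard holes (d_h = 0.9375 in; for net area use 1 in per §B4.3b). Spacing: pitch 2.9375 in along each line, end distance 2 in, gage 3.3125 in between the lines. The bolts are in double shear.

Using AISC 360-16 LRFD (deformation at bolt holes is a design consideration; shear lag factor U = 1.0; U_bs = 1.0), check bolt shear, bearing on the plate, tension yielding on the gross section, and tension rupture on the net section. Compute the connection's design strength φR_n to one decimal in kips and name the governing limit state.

115.9 kips (net-section rupture governs)

Bolt shear: A_b = π(0.875)²/4 = 0.60132 in². φR_n = 0.75 × 84 × 0.60132 × 6 × 2 = 454.6 kips.
Bearing (0.3125 in plate, F_u = 70 ksi): end bolts L_c = 2 − 0.9375/2 = 1.53125, R_n = min(1.2×1.53125×0.3125×70, 2.4×0.875×0.3125×70) = 40.195 kips/bolt; interior L_c = 2.9375 − 0.9375 = 2, R_n = 45.938 kips/bolt. φR_n = 0.75 × (2×40.195 + 4×45.938) = 198.1 kips.
Tension yield (gross): A_g = 9.0625×0.3125 = 2.832 in². φR_n = 0.90 × 50 × 2.832 = 127.4 kips.
Tension rupture (net): A_n = (9.0625 − 2×1)×0.3125 = 2.207 in² (U = 1.0, A_e = A_n). φR_n = 0.75 × 70 × 2.207 = 115.9 kips.
Governing: min(454.6, 198.1, 127.4, 115.9) = 115.9 kips → net-section rupture.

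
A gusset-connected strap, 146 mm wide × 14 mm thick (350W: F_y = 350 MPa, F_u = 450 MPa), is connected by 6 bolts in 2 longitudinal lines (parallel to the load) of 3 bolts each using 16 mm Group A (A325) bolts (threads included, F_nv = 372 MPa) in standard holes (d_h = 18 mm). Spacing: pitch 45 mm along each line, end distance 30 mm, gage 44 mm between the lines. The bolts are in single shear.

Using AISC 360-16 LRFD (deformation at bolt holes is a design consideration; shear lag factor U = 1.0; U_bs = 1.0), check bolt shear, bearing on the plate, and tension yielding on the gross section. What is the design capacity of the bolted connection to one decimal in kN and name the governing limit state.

Bolt shear: A_b = π(16)²/4 = 201.06 mm². φR_n = 0.75 × 372 × 201.06 × 6 × 1 = 336.6 kN.
Bearing (14 mm plate, F_u = 450 MPa): end bolts L_c = 30 − 18/2 = 21, R_n = min(1.2×21×14×450, 2.4×16×14×450) = 158.76 kN/bolt; interior L_c = 45 − 18 = 27, R_n = 204.12 kN/bolt. φR_n = 0.75 × (2×158.76 + 4×204.12) = 850.5 kN.
Tension yield (gross): A_g = 146×14 = 2044 mm². φR_n = 0.90 × 350 × 2044 = 643.9 kN.
Governing: min(336.6, 850.5, 643.9) = 336.6 kN → bolt shear.

336.6 kN (bolt shear governs)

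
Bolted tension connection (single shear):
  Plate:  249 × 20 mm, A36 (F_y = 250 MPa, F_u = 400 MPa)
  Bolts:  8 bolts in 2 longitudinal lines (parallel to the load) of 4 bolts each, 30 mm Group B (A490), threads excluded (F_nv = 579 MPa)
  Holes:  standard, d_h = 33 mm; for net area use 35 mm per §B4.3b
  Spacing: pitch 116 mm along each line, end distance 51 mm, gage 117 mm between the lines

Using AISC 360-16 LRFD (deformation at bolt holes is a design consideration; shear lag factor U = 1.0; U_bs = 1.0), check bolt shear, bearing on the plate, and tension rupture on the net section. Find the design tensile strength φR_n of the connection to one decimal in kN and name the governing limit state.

Bolt shear: A_b = π(30)²/4 = 706.86 mm². φR_n = 0.75 × 579 × 706.86 × 8 × 1 = 2455.6 kN.
Bearing (20 mm plate, F_u = 400 MPa): end bolts L_c = 51 − 33/2 = 34.5, R_n = min(1.2×34.5×20×400, 2.4×30×20×400) = 331.2 kN/bolt; interior L_c = 116 − 33 = 83, R_n = 576 kN/bolt. φR_n = 0.75 × (2×331.2 + 6×576) = 3088.8 kN.
Tension rupture (net): A_n = (249 − 2×35)×20 = 3580 mm² (U = 1.0, A_e = A_n). φR_n = 0.75 × 400 × 3580 = 1074.0 kN.
Governing: min(2455.6, 3088.8, 1074.0) = 1074.0 kN → net-section rupture.

1074.0 kN (net-section rupture governs)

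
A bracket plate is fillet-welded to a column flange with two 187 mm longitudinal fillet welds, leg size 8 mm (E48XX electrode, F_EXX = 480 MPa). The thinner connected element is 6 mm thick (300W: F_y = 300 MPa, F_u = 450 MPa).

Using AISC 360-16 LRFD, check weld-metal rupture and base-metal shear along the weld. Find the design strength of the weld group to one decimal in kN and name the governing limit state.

Weld metal: throat = 0.707×8 = 5.656 mm, L = 2×187 = 374 mm. φR_n = 0.75 × 0.6 × 480 × 5.656 × 374 = 456.9 kN.
Base metal shear (6 mm plate): yield φR_n = 1.0×0.6×300×6×374 = 403.9 kN; rupture φR_n = 0.75×0.6×450×6×374 = 454.4 kN; take 403.9 kN (yield).
Governing: min(456.9, 403.9) = 403.9 kN → base-metal shear.

403.9 kN (base-metal shear governs)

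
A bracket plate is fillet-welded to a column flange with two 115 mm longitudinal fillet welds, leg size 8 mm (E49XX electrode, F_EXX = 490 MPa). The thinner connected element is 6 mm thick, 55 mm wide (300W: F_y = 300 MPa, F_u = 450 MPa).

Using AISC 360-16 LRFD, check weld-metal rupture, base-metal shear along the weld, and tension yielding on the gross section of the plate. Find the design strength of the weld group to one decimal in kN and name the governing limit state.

Weld metal: throat = 0.707×8 = 5.656 mm, L = 2×115 = 230 mm. φR_n = 0.75 × 0.6 × 490 × 5.656 × 230 = 286.8 kN.
Base metal shear (6 mm plate): yield φR_n = 1.0×0.6×300×6×230 = 248.4 kN; rupture φR_n = 0.75×0.6×450×6×230 = 279.5 kN; take 248.4 kN (yield).
Tension yield (gross): A_g = 55×6 = 330 mm². φR_n = 0.90 × 300 × 330 = 89.1 kN.
Governing: min(286.8, 248.4, 89.1) = 89.1 kN → gross-section yield.

89.1 kN (gross-section yield governs)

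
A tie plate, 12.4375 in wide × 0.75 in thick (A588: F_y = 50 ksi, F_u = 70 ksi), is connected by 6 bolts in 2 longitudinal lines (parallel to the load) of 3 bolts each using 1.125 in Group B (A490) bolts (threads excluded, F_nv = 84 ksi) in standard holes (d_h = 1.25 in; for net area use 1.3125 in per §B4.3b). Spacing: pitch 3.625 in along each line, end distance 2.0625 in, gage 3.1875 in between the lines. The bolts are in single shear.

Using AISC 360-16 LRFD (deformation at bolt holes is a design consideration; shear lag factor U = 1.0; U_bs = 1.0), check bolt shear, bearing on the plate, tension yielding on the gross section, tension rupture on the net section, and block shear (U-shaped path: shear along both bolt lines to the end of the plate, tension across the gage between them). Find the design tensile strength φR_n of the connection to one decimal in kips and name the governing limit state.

Bolt shear: A_b = π(1.125)²/4 = 0.99402 in². φR_n = 0.75 × 84 × 0.99402 × 6 × 1 = 375.7 kips.
Bearing (0.75 in plate, F_u = 70 ksi): end bolts L_c = 2.0625 − 1.25/2 = 1.4375, R_n = min(1.2×1.4375×0.75×70, 2.4×1.125×0.75×70) = 90.563 kips/bolt; interior L_c = 3.625 − 1.25 = 2.375, R_n = 141.75 kips/bolt. φR_n = 0.75 × (2×90.563 + 4×141.75) = 561.1 kips.
Tension yield (gross): A_g = 12.4375×0.75 = 9.3281 in². φR_n = 0.90 × 50 × 9.3281 = 419.8 kips.
Tension rupture (net): A_n = (12.4375 − 2×1.3125)×0.75 = 7.3594 in² (U = 1.0, A_e = A_n). φR_n = 0.75 × 70 × 7.3594 = 386.4 kips.
Block shear: shear path 2×[2.0625+2×3.625] = 2×9.3125 in, A_gv = 13.969, A_nv = 2×(9.3125 − 2.5×1.3125)×0.75 = 9.0469 in²; tension across gage: (3.1875 − 1×1.3125)×0.75 = 1.4063 in². R_n = min(0.6×70×9.0469, 0.6×50×13.969) + 1.0×70×1.4063 = min(379.97, 419.07) + 98.441 = 478.41 kips. φR_n = 0.75 × 478.41 = 358.8 kips.
Governing: min(375.7, 561.1, 419.8, 386.4, 358.8) = 358.8 kips → block shear.

358.8 kips (block shear governs)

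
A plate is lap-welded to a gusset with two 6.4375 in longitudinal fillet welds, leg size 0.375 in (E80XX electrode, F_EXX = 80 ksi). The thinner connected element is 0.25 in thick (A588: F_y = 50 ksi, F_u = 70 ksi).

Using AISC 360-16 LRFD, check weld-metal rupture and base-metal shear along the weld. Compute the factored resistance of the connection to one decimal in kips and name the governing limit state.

Weld metal: throat = 0.707×0.375 = 0.26513 in, L = 2×6.4375 = 12.875 in. φR_n = 0.75 × 0.6 × 80 × 0.26513 × 12.875 = 122.9 kips.
Base metal shear (0.25 in plate): yield φR_n = 1.0×0.6×50×0.25×12.875 = 96.6 kips; rupture φR_n = 0.75×0.6×70×0.25×12.875 = 101.4 kips; take 96.6 kips (yield).
Governing: min(122.9, 96.6) = 96.6 kips → base-metal shear.

96.6 kips (base-metal shear governs)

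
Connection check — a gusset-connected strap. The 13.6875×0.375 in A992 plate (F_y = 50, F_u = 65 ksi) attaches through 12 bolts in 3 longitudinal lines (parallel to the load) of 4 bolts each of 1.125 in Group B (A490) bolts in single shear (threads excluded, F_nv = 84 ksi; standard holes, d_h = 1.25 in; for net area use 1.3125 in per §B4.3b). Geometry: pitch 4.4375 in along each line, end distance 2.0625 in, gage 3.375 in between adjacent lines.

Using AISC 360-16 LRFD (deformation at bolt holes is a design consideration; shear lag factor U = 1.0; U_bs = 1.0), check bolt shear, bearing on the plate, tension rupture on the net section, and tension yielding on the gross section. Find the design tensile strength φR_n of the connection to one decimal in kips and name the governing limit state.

Bolt shear: A_b = π(1.125)²/4 = 0.99402 in². φR_n = 0.75 × 84 × 0.99402 × 12 × 1 = 751.5 kips.
Bearing (0.375 in plate, F_u = 65 ksi): end bolts L_c = 2.0625 − 1.25/2 = 1.4375, R_n = min(1.2×1.4375×0.375×65, 2.4×1.125×0.375×65) = 42.047 kips/bolt; interior L_c = 4.4375 − 1.25 = 3.1875, R_n = 65.813 kips/bolt. φR_n = 0.75 × (3×42.047 + 9×65.813) = 538.8 kips.
Tension rupture (net): A_n = (13.6875 − 3×1.3125)×0.375 = 3.6563 in² (U = 1.0, A_e = A_n). φR_n = 0.75 × 65 × 3.6563 = 178.2 kips.
Tension yield (gross): A_g = 13.6875×0.375 = 5.1328 in². φR_n = 0.90 × 50 × 5.1328 = 231.0 kips.
Governing: min(751.5, 538.8, 178.2, 231.0) = 178.2 kips → net-section rupture.

178.2 kips (net-section rupture governs)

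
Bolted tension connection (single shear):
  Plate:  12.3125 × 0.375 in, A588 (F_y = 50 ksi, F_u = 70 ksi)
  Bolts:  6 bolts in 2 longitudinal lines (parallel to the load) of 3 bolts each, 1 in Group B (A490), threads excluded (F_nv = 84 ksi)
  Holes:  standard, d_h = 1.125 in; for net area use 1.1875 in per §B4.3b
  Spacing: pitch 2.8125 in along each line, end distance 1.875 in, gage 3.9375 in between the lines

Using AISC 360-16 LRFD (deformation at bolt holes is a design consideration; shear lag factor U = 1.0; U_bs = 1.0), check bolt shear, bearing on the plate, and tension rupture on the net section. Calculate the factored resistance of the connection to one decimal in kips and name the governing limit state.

195.6 kips (net-section rupture governs)

Bolt shear: A_b = π(1)²/4 = 0.7854 in². φR_n = 0.75 × 84 × 0.7854 × 6 × 1 = 296.9 kips.
Bearing (0.375 in plate, F_u = 70 ksi): end bolts L_c = 1.875 − 1.125/2 = 1.3125, R_n = min(1.2×1.3125×0.375×70, 2.4×1×0.375×70) = 41.344 kips/bolt; interior L_c = 2.8125 − 1.125 = 1.6875, R_n = 53.156 kips/bolt. φR_n = 0.75 × (2×41.344 + 4×53.156) = 221.5 kips.
Tension rupture (net): A_n = (12.3125 − 2×1.1875)×0.375 = 3.7266 in² (U = 1.0, A_e = A_n). φR_n = 0.75 × 70 × 3.7266 = 195.6 kips.
Governing: min(296.9, 221.5, 195.6) = 195.6 kips → net-section rupture.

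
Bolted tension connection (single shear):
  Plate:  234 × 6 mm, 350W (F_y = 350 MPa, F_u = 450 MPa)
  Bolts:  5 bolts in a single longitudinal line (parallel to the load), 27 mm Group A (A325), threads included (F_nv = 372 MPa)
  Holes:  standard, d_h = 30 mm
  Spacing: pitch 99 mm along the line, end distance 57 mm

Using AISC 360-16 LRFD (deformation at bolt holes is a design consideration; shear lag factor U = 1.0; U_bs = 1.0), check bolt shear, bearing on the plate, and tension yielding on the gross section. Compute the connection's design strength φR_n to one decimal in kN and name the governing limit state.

442.3 kN (gross-section yield governs)

Bolt shear: A_b = π(27)²/4 = 572.56 mm². φR_n = 0.75 × 372 × 572.56 × 5 × 1 = 798.7 kN.
Bearing (6 mm plate, F_u = 450 MPa): end bolts L_c = 57 − 30/2 = 42, R_n = min(1.2×42×6×450, 2.4×27×6×450) = 136.08 kN/bolt; interior L_c = 99 − 30 = 69, R_n = 174.96 kN/bolt. φR_n = 0.75 × (1×136.08 + 4×174.96) = 626.9 kN.
Tension yield (gross): A_g = 234×6 = 1404 mm². φR_n = 0.90 × 350 × 1404 = 442.3 kN.
Governing: min(798.7, 626.9, 442.3) = 442.3 kN → gross-section yield.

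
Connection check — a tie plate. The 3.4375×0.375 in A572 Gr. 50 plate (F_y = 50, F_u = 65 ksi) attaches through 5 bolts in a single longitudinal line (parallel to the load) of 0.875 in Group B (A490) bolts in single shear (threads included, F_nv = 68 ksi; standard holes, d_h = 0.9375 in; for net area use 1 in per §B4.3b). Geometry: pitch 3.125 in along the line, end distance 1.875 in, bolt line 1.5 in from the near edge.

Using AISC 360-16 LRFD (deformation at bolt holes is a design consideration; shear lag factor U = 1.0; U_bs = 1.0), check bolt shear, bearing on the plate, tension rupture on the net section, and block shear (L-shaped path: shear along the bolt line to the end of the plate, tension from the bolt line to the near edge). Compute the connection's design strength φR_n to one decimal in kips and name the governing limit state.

44.6 kips (net-section rupture governs)

Bolt shear: A_b = π(0.875)²/4 = 0.60132 in². φR_n = 0.75 × 68 × 0.60132 × 5 × 1 = 153.3 kips.
Bearing (0.375 in plate, F_u = 65 ksi): end bolts L_c = 1.875 − 0.9375/2 = 1.40625, R_n = min(1.2×1.40625×0.375×65, 2.4×0.875×0.375×65) = 41.133 kips/bolt; interior L_c = 3.125 − 0.9375 = 2.1875, R_n = 51.188 kips/bolt. φR_n = 0.75 × (1×41.133 + 4×51.188) = 184.4 kips.
Tension rupture (net): A_n = (3.4375 − 1×1)×0.375 = 0.91406 in² (U = 1.0, A_e = A_n). φR_n = 0.75 × 65 × 0.91406 = 44.6 kips.
Block shear: shear path 1×[1.875+4×3.125] = 1×14.375 in, A_gv = 5.3906, A_nv = 1×(14.375 − 4.5×1)×0.375 = 3.7031 in²; tension to near edge: (1.5 − 0.5×1)×0.375 = 0.375 in². R_n = min(0.6×65×3.7031, 0.6×50×5.3906) + 1.0×65×0.375 = min(144.42, 161.72) + 24.375 = 168.8 kips. φR_n = 0.75 × 168.8 = 126.6 kips.
Governing: min(153.3, 184.4, 44.6, 126.6) = 44.6 kips → net-section rupture.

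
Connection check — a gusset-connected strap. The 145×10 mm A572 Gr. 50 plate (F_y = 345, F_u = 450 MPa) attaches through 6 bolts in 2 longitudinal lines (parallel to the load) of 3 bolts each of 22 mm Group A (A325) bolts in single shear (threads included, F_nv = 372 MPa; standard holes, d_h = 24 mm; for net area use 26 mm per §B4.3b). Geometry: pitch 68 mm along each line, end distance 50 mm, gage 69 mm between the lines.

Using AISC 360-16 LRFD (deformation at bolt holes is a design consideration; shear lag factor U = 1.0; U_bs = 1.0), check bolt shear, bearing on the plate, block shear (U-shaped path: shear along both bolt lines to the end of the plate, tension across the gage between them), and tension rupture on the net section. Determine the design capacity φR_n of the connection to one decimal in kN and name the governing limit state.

313.9 kN (net-section rupture governs)

Bolt shear: A_b = π(22)²/4 = 380.13 mm². φR_n = 0.75 × 372 × 380.13 × 6 × 1 = 636.3 kN.
Bearing (10 mm plate, F_u = 450 MPa): end bolts L_c = 50 − 24/2 = 38, R_n = min(1.2×38×10×450, 2.4×22×10×450) = 205.2 kN/bolt; interior L_c = 68 − 24 = 44, R_n = 237.6 kN/bolt. φR_n = 0.75 × (2×205.2 + 4×237.6) = 1020.6 kN.
Block shear: shear path 2×[50+2×68] = 2×186 mm, A_gv = 3720, A_nv = 2×(186 − 2.5×26)×10 = 2420 mm²; tension across gage: (69 − 1×26)×10 = 430 mm². R_n = min(0.6×450×2420, 0.6×345×3720) + 1.0×450×430 = min(653.4, 770.04) + 193.5 = 846.9 kN. φR_n = 0.75 × 846.9 = 635.2 kN.
Tension rupture (net): A_n = (145 − 2×26)×10 = 930 mm² (U = 1.0, A_e = A_n). φR_n = 0.75 × 450 × 930 = 313.9 kN.
Governing: min(636.3, 1020.6, 635.2, 313.9) = 313.9 kN → net-section rupture.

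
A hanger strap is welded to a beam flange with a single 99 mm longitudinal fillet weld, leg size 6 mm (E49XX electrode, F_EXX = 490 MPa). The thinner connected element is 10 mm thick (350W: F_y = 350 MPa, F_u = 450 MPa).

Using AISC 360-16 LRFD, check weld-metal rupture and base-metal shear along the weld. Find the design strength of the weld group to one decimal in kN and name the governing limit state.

92.6 kN (weld metal governs)

Weld metal: throat = 0.707×6 = 4.242 mm, L = 99 mm. φR_n = 0.75 × 0.6 × 490 × 4.242 × 99 = 92.6 kN.
Base metal shear (10 mm plate): yield φR_n = 1.0×0.6×350×10×99 = 207.9 kN; rupture φR_n = 0.75×0.6×450×10×99 = 200.5 kN; take 200.5 kN (rupture).
Governing: min(92.6, 200.5) = 92.6 kN → weld metal.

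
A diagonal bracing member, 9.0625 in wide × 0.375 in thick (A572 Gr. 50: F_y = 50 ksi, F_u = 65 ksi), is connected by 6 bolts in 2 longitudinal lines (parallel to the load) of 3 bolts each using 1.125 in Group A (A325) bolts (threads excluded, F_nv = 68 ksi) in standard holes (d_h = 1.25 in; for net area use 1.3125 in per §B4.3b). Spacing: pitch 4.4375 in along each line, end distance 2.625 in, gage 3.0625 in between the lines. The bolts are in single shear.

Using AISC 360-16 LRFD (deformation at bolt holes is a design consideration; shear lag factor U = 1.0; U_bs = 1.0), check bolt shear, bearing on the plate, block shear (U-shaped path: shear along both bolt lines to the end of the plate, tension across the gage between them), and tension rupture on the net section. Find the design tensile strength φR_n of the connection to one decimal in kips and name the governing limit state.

117.7 kips (net-section rupture governs)

Bolt shear: A_b = π(1.125)²/4 = 0.99402 in². φR_n = 0.75 × 68 × 0.99402 × 6 × 1 = 304.2 kips.
Bearing (0.375 in plate, F_u = 65 ksi): end bolts L_c = 2.625 − 1.25/2 = 2, R_n = min(1.2×2×0.375×65, 2.4×1.125×0.375×65) = 58.5 kips/bolt; interior L_c = 4.4375 − 1.25 = 3.1875, R_n = 65.813 kips/bolt. φR_n = 0.75 × (2×58.5 + 4×65.813) = 285.2 kips.
Block shear: shear path 2×[2.625+2×4.4375] = 2×11.5 in, A_gv = 8.625, A_nv = 2×(11.5 − 2.5×1.3125)×0.375 = 6.1641 in²; tension across gage: (3.0625 − 1×1.3125)×0.375 = 0.65625 in². R_n = min(0.6×65×6.1641, 0.6×50×8.625) + 1.0×65×0.65625 = min(240.4, 258.75) + 42.656 = 283.06 kips. φR_n = 0.75 × 283.06 = 212.3 kips.
Tension rupture (net): A_n = (9.0625 − 2×1.3125)×0.375 = 2.4141 in² (U = 1.0, A_e = A_n). φR_n = 0.75 × 65 × 2.4141 = 117.7 kips.
Governing: min(304.2, 285.2, 212.3, 117.7) = 117.7 kips → net-section rupture.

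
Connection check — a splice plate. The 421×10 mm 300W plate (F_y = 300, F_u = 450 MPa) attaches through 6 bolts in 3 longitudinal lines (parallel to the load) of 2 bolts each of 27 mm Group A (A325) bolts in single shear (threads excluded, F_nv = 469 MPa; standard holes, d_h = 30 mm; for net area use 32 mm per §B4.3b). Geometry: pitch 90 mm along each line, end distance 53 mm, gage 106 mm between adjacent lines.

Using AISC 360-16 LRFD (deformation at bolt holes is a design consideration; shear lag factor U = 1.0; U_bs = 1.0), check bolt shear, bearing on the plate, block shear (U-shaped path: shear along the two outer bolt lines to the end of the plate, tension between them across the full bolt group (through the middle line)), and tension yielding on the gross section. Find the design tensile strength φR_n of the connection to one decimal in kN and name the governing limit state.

Bolt shear: A_b = π(27)²/4 = 572.56 mm². φR_n = 0.75 × 469 × 572.56 × 6 × 1 = 1208.4 kN.
Bearing (10 mm plate, F_u = 450 MPa): end bolts L_c = 53 − 30/2 = 38, R_n = min(1.2×38×10×450, 2.4×27×10×450) = 205.2 kN/bolt; interior L_c = 90 − 30 = 60, R_n = 291.6 kN/bolt. φR_n = 0.75 × (3×205.2 + 3×291.6) = 1117.8 kN.
Block shear: shear path 2×[53+1×90] = 2×143 mm, A_gv = 2860, A_nv = 2×(143 − 1.5×32)×10 = 1900 mm²; tension across gage: (212 − 2×32)×10 = 1480 mm². R_n = min(0.6×450×1900, 0.6×300×2860) + 1.0×450×1480 = min(513, 514.8) + 666 = 1179 kN. φR_n = 0.75 × 1179 = 884.3 kN.
Tension yield (gross): A_g = 421×10 = 4210 mm². φR_n = 0.90 × 300 × 4210 = 1136.7 kN.
Governing: min(1208.4, 1117.8, 884.3, 1136.7) = 884.3 kN → block shear.

884.3 kN (block shear governs)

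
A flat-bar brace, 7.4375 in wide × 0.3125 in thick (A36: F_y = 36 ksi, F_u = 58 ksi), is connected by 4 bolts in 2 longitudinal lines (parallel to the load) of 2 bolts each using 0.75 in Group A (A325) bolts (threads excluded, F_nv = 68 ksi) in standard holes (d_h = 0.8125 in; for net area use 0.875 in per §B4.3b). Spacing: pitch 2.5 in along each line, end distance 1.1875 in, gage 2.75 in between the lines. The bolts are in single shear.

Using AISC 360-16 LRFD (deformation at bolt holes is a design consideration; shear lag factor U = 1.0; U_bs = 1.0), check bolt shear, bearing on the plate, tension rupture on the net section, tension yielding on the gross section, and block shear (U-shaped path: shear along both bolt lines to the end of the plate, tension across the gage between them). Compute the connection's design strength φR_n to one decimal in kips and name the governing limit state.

Bolt shear: A_b = π(0.75)²/4 = 0.44179 in². φR_n = 0.75 × 68 × 0.44179 × 4 × 1 = 90.1 kips.
Bearing (0.3125 in plate, F_u = 58 ksi): end bolts L_c = 1.1875 − 0.8125/2 = 0.78125, R_n = min(1.2×0.78125×0.3125×58, 2.4×0.75×0.3125×58) = 16.992 kips/bolt; interior L_c = 2.5 − 0.8125 = 1.6875, R_n = 32.625 kips/bolt. φR_n = 0.75 × (2×16.992 + 2×32.625) = 74.4 kips.
Tension rupture (net): A_n = (7.4375 − 2×0.875)×0.3125 = 1.7773 in² (U = 1.0, A_e = A_n). φR_n = 0.75 × 58 × 1.7773 = 77.3 kips.
Tension yield (gross): A_g = 7.4375×0.3125 = 2.3242 in². φR_n = 0.90 × 36 × 2.3242 = 75.3 kips.
Block shear: shear path 2×[1.1875+1×2.5] = 2×3.6875 in, A_gv = 2.3047, A_nv = 2×(3.6875 − 1.5×0.875)×0.3125 = 1.4844 in²; tension across gage: (2.75 − 1×0.875)×0.3125 = 0.58594 in². R_n = min(0.6×58×1.4844, 0.6×36×2.3047) + 1.0×58×0.58594 = min(51.657, 49.782) + 33.985 = 83.767 kips. φR_n = 0.75 × 83.767 = 62.8 kips.
Governing: min(90.1, 74.4, 77.3, 75.3, 62.8) = 62.8 kips → block shear.

62.8 kips (block shear governs)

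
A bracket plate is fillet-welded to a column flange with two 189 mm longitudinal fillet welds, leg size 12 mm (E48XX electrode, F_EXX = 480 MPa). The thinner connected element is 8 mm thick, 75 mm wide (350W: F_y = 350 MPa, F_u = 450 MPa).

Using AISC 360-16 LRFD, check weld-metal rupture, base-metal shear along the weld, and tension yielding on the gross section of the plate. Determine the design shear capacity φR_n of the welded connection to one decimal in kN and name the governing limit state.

189.0 kN (gross-section yield governs)

Weld metal: throat = 0.707×12 = 8.484 mm, L = 2×189 = 378 mm. φR_n = 0.75 × 0.6 × 480 × 8.484 × 378 = 692.7 kN.
Base metal shear (8 mm plate): yield φR_n = 1.0×0.6×350×8×378 = 635.0 kN; rupture φR_n = 0.75×0.6×450×8×378 = 612.4 kN; take 612.4 kN (rupture).
Tension yield (gross): A_g = 75×8 = 600 mm². φR_n = 0.90 × 350 × 600 = 189.0 kN.
Governing: min(692.7, 612.4, 189.0) = 189.0 kN → gross-section yield.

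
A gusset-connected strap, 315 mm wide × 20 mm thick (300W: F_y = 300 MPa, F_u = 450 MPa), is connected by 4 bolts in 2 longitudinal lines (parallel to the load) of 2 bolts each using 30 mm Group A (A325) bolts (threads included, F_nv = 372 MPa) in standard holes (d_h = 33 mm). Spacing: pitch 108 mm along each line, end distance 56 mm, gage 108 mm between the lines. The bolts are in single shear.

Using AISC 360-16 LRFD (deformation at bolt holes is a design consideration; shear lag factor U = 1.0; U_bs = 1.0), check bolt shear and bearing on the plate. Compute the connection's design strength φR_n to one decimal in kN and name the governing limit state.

788.9 kN (bolt shear governs)

Bolt shear: A_b = π(30)²/4 = 706.86 mm². φR_n = 0.75 × 372 × 706.86 × 4 × 1 = 788.9 kN.
Bearing (20 mm plate, F_u = 450 MPa): end bolts L_c = 56 − 33/2 = 39.5, R_n = min(1.2×39.5×20×450, 2.4×30×20×450) = 426.6 kN/bolt; interior L_c = 108 − 33 = 75, R_n = 648 kN/bolt. φR_n = 0.75 × (2×426.6 + 2×648) = 1611.9 kN.
Governing: min(788.9, 1611.9) = 788.9 kN → bolt shear.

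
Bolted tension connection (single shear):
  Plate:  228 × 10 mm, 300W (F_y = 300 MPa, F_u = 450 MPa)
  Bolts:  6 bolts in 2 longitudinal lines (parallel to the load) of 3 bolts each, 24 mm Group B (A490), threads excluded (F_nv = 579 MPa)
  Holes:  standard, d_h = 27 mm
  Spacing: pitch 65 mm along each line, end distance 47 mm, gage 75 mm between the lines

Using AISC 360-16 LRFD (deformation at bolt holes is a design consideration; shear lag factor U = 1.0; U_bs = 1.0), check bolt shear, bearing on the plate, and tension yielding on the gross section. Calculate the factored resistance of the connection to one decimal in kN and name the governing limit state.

Bolt shear: A_b = π(24)²/4 = 452.39 mm². φR_n = 0.75 × 579 × 452.39 × 6 × 1 = 1178.7 kN.
Bearing (10 mm plate, F_u = 450 MPa): end bolts L_c = 47 − 27/2 = 33.5, R_n = min(1.2×33.5×10×450, 2.4×24×10×450) = 180.9 kN/bolt; interior L_c = 65 − 27 = 38, R_n = 205.2 kN/bolt. φR_n = 0.75 × (2×180.9 + 4×205.2) = 887.0 kN.
Tension yield (gross): A_g = 228×10 = 2280 mm². φR_n = 0.90 × 300 × 2280 = 615.6 kN.
Governing: min(1178.7, 887.0, 615.6) = 615.6 kN → gross-section yield.

615.6 kN (gross-section yield governs)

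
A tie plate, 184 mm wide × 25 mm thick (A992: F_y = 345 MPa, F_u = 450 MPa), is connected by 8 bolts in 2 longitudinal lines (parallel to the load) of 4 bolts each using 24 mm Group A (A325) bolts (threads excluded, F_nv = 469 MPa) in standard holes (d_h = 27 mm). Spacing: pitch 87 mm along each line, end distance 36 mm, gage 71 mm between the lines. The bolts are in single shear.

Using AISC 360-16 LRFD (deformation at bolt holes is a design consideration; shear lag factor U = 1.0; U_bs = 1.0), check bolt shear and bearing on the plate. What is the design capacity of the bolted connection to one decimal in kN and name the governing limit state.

1273.0 kN (bolt shear governs)

Bolt shear: A_b = π(24)²/4 = 452.39 mm². φR_n = 0.75 × 469 × 452.39 × 8 × 1 = 1273.0 kN.
Bearing (25 mm plate, F_u = 450 MPa): end bolts L_c = 36 − 27/2 = 22.5, R_n = min(1.2×22.5×25×450, 2.4×24×25×450) = 303.75 kN/bolt; interior L_c = 87 − 27 = 60, R_n = 648 kN/bolt. φR_n = 0.75 × (2×303.75 + 6×648) = 3371.6 kN.
Governing: min(1273.0, 3371.6) = 1273.0 kN → bolt shear.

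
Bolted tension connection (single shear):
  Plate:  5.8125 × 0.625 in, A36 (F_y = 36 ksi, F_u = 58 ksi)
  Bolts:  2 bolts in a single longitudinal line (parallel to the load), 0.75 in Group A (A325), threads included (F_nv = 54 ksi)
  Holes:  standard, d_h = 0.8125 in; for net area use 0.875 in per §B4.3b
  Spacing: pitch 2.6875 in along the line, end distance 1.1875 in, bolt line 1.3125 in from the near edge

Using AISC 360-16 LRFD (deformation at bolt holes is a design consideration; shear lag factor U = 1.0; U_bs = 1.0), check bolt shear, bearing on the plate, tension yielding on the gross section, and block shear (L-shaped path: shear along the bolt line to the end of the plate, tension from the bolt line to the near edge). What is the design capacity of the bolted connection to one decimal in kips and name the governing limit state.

Bolt shear: A_b = π(0.75)²/4 = 0.44179 in². φR_n = 0.75 × 54 × 0.44179 × 2 × 1 = 35.8 kips.
Bearing (0.625 in plate, F_u = 58 ksi): end bolts L_c = 1.1875 − 0.8125/2 = 0.78125, R_n = min(1.2×0.78125×0.625×58, 2.4×0.75×0.625×58) = 33.984 kips/bolt; interior L_c = 2.6875 − 0.8125 = 1.875, R_n = 65.25 kips/bolt. φR_n = 0.75 × (1×33.984 + 1×65.25) = 74.4 kips.
Tension yield (gross): A_g = 5.8125×0.625 = 3.6328 in². φR_n = 0.90 × 36 × 3.6328 = 117.7 kips.
Block shear: shear path 1×[1.1875+1×2.6875] = 1×3.875 in, A_gv = 2.4219, A_nv = 1×(3.875 − 1.5×0.875)×0.625 = 1.6016 in²; tension to near edge: (1.3125 − 0.5×0.875)×0.625 = 0.54688 in². R_n = min(0.6×58×1.6016, 0.6×36×2.4219) + 1.0×58×0.54688 = min(55.736, 52.313) + 31.719 = 84.032 kips. φR_n = 0.75 × 84.032 = 63.0 kips.
Governing: min(35.8, 74.4, 117.7, 63.0) = 35.8 kips → bolt shear.

35.8 kips (bolt shear governs)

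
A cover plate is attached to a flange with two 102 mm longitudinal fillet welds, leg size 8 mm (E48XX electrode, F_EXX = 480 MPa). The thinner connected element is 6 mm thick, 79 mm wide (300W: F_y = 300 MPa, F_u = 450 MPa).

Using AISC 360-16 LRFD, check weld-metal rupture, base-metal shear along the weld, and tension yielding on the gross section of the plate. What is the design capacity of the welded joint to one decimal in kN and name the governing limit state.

Weld metal: throat = 0.707×8 = 5.656 mm, L = 2×102 = 204 mm. φR_n = 0.75 × 0.6 × 480 × 5.656 × 204 = 249.2 kN.
Base metal shear (6 mm plate): yield φR_n = 1.0×0.6×300×6×204 = 220.3 kN; rupture φR_n = 0.75×0.6×450×6×204 = 247.9 kN; take 220.3 kN (yield).
Tension yield (gross): A_g = 79×6 = 474 mm². φR_n = 0.90 × 300 × 474 = 128.0 kN.
Governing: min(249.2, 220.3, 128.0) = 128.0 kN → gross-section yield.

128.0 kN (gross-section yield governs)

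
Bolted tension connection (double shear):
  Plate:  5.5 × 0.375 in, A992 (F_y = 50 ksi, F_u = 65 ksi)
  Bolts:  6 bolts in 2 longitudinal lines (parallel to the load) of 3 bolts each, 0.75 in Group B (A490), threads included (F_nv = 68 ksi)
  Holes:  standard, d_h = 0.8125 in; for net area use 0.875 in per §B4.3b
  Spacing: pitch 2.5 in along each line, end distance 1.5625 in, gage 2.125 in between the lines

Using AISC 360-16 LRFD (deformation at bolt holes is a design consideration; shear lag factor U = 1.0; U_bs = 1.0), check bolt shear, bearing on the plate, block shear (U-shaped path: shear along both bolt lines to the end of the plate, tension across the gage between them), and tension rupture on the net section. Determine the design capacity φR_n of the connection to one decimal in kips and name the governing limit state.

68.6 kips (net-section rupture governs)

Bolt shear: A_b = π(0.75)²/4 = 0.44179 in². φR_n = 0.75 × 68 × 0.44179 × 6 × 2 = 270.4 kips.
Bearing (0.375 in plate, F_u = 65 ksi): end bolts L_c = 1.5625 − 0.8125/2 = 1.15625, R_n = min(1.2×1.15625×0.375×65, 2.4×0.75×0.375×65) = 33.82 kips/bolt; interior L_c = 2.5 − 0.8125 = 1.6875, R_n = 43.875 kips/bolt. φR_n = 0.75 × (2×33.82 + 4×43.875) = 182.4 kips.
Block shear: shear path 2×[1.5625+2×2.5] = 2×6.5625 in, A_gv = 4.9219, A_nv = 2×(6.5625 − 2.5×0.875)×0.375 = 3.2813 in²; tension across gage: (2.125 − 1×0.875)×0.375 = 0.46875 in². R_n = min(0.6×65×3.2813, 0.6×50×4.9219) + 1.0×65×0.46875 = min(127.97, 147.66) + 30.469 = 158.44 kips. φR_n = 0.75 × 158.44 = 118.8 kips.
Tension rupture (net): A_n = (5.5 − 2×0.875)×0.375 = 1.4063 in² (U = 1.0, A_e = A_n). φR_n = 0.75 × 65 × 1.4063 = 68.6 kips.
Governing: min(270.4, 182.4, 118.8, 68.6) = 68.6 kips → net-section rupture.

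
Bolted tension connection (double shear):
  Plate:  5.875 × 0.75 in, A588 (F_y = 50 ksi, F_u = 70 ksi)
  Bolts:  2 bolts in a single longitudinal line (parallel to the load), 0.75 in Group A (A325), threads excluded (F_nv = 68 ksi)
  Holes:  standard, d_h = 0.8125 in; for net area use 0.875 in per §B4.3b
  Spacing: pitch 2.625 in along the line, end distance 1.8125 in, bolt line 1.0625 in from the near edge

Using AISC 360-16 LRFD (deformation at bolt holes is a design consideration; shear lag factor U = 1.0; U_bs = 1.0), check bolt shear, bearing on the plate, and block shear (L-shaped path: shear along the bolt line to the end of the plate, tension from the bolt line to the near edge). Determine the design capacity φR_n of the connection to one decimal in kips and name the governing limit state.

Bolt shear: A_b = π(0.75)²/4 = 0.44179 in². φR_n = 0.75 × 68 × 0.44179 × 2 × 2 = 90.1 kips.
Bearing (0.75 in plate, F_u = 70 ksi): end bolts L_c = 1.8125 − 0.8125/2 = 1.40625, R_n = min(1.2×1.40625×0.75×70, 2.4×0.75×0.75×70) = 88.594 kips/bolt; interior L_c = 2.625 − 0.8125 = 1.8125, R_n = 94.5 kips/bolt. φR_n = 0.75 × (1×88.594 + 1×94.5) = 137.3 kips.
Block shear: shear path 1×[1.8125+1×2.625] = 1×4.4375 in, A_gv = 3.3281, A_nv = 1×(4.4375 − 1.5×0.875)×0.75 = 2.3438 in²; tension to near edge: (1.0625 − 0.5×0.875)×0.75 = 0.46875 in². R_n = min(0.6×70×2.3438, 0.6×50×3.3281) + 1.0×70×0.46875 = min(98.44, 99.843) + 32.813 = 131.25 kips. φR_n = 0.75 × 131.25 = 98.4 kips.
Governing: min(90.1, 137.3, 98.4) = 90.1 kips → bolt shear.

90.1 kips (bolt shear governs)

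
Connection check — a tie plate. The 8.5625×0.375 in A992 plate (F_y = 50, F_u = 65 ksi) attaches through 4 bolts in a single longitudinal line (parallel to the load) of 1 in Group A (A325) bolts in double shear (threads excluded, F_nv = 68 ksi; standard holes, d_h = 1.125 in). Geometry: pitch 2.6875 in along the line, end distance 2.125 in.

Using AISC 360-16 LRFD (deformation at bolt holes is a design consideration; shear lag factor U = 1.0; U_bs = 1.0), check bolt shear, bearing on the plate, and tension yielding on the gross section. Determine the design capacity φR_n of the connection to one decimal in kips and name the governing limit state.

137.1 kips (bearing governs)

Bolt shear: A_b = π(1)²/4 = 0.7854 in². φR_n = 0.75 × 68 × 0.7854 × 4 × 2 = 320.4 kips.
Bearing (0.375 in plate, F_u = 65 ksi): end bolts L_c = 2.125 − 1.125/2 = 1.5625, R_n = min(1.2×1.5625×0.375×65, 2.4×1×0.375×65) = 45.703 kips/bolt; interior L_c = 2.6875 − 1.125 = 1.5625, R_n = 45.703 kips/bolt. φR_n = 0.75 × (1×45.703 + 3×45.703) = 137.1 kips.
Tension yield (gross): A_g = 8.5625×0.375 = 3.2109 in². φR_n = 0.90 × 50 × 3.2109 = 144.5 kips.
Governing: min(320.4, 137.1, 144.5) = 137.1 kips → bearing.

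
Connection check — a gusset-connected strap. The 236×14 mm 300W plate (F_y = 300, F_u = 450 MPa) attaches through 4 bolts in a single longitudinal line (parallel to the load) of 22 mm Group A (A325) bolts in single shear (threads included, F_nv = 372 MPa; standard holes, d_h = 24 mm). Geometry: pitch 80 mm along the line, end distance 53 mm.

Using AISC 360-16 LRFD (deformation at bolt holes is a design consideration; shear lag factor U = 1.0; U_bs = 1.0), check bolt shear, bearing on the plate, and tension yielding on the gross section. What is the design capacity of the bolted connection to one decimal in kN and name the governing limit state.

424.2 kN (bolt shear governs)

Bolt shear: A_b = π(22)²/4 = 380.13 mm². φR_n = 0.75 × 372 × 380.13 × 4 × 1 = 424.2 kN.
Bearing (14 mm plate, F_u = 450 MPa): end bolts L_c = 53 − 24/2 = 41, R_n = min(1.2×41×14×450, 2.4×22×14×450) = 309.96 kN/bolt; interior L_c = 80 − 24 = 56, R_n = 332.64 kN/bolt. φR_n = 0.75 × (1×309.96 + 3×332.64) = 980.9 kN.
Tension yield (gross): A_g = 236×14 = 3304 mm². φR_n = 0.90 × 300 × 3304 = 892.1 kN.
Governing: min(424.2, 980.9, 892.1) = 424.2 kN → bolt shear.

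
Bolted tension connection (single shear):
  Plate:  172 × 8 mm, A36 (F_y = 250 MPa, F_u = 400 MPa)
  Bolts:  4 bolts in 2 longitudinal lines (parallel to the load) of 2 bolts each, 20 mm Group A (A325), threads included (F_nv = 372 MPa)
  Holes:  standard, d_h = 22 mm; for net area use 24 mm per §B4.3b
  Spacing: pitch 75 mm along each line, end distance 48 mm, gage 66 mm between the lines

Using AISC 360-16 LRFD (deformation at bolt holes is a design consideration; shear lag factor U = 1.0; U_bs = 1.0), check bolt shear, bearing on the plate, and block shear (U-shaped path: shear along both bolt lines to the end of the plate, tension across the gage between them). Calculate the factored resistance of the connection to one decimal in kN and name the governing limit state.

322.2 kN (block shear governs)

Bolt shear: A_b = π(20)²/4 = 314.16 mm². φR_n = 0.75 × 372 × 314.16 × 4 × 1 = 350.6 kN.
Bearing (8 mm plate, F_u = 400 MPa): end bolts L_c = 48 − 22/2 = 37, R_n = min(1.2×37×8×400, 2.4×20×8×400) = 142.08 kN/bolt; interior L_c = 75 − 22 = 53, R_n = 153.6 kN/bolt. φR_n = 0.75 × (2×142.08 + 2×153.6) = 443.5 kN.
Block shear: shear path 2×[48+1×75] = 2×123 mm, A_gv = 1968, A_nv = 2×(123 − 1.5×24)×8 = 1392 mm²; tension across gage: (66 − 1×24)×8 = 336 mm². R_n = min(0.6×400×1392, 0.6×250×1968) + 1.0×400×336 = min(334.08, 295.2) + 134.4 = 429.6 kN. φR_n = 0.75 × 429.6 = 322.2 kN.
Governing: min(350.6, 443.5, 322.2) = 322.2 kN → block shear.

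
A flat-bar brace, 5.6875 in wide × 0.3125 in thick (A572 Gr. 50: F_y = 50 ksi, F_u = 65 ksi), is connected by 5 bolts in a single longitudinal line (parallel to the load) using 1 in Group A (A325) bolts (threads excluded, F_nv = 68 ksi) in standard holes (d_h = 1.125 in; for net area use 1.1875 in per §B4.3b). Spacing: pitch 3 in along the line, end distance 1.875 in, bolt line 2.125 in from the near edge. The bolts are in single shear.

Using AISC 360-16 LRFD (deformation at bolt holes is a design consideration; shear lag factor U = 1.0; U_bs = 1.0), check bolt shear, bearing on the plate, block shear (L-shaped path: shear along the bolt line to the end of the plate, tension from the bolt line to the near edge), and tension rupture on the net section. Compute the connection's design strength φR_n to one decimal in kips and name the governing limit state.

Bolt shear: A_b = π(1)²/4 = 0.7854 in². φR_n = 0.75 × 68 × 0.7854 × 5 × 1 = 200.3 kips.
Bearing (0.3125 in plate, F_u = 65 ksi): end bolts L_c = 1.875 − 1.125/2 = 1.3125, R_n = min(1.2×1.3125×0.3125×65, 2.4×1×0.3125×65) = 31.992 kips/bolt; interior L_c = 3 − 1.125 = 1.875, R_n = 45.703 kips/bolt. φR_n = 0.75 × (1×31.992 + 4×45.703) = 161.1 kips.
Block shear: shear path 1×[1.875+4×3] = 1×13.875 in, A_gv = 4.3359, A_nv = 1×(13.875 − 4.5×1.1875)×0.3125 = 2.666 in²; tension to near edge: (2.125 − 0.5×1.1875)×0.3125 = 0.47852 in². R_n = min(0.6×65×2.666, 0.6×50×4.3359) + 1.0×65×0.47852 = min(103.97, 130.08) + 31.104 = 135.07 kips. φR_n = 0.75 × 135.07 = 101.3 kips.
Tension rupture (net): A_n = (5.6875 − 1×1.1875)×0.3125 = 1.4063 in² (U = 1.0, A_e = A_n). φR_n = 0.75 × 65 × 1.4063 = 68.6 kips.
Governing: min(200.3, 161.1, 101.3, 68.6) = 68.6 kips → net-section rupture.

68.6 kips (net-section rupture governs)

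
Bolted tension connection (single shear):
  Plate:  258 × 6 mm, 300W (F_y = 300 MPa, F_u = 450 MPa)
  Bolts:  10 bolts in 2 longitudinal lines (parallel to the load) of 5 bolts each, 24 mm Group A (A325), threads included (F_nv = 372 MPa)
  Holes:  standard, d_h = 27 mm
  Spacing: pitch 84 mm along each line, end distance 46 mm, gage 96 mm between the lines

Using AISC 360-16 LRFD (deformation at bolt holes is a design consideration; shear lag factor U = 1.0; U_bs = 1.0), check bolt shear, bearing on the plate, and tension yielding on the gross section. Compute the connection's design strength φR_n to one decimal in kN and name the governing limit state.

Bolt shear: A_b = π(24)²/4 = 452.39 mm². φR_n = 0.75 × 372 × 452.39 × 10 × 1 = 1262.2 kN.
Bearing (6 mm plate, F_u = 450 MPa): end bolts L_c = 46 − 27/2 = 32.5, R_n = min(1.2×32.5×6×450, 2.4×24×6×450) = 105.3 kN/bolt; interior L_c = 84 − 27 = 57, R_n = 155.52 kN/bolt. φR_n = 0.75 × (2×105.3 + 8×155.52) = 1091.1 kN.
Tension yield (gross): A_g = 258×6 = 1548 mm². φR_n = 0.90 × 300 × 1548 = 418.0 kN.
Governing: min(1262.2, 1091.1, 418.0) = 418.0 kN → gross-section yield.

418.0 kN (gross-section yield governs)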